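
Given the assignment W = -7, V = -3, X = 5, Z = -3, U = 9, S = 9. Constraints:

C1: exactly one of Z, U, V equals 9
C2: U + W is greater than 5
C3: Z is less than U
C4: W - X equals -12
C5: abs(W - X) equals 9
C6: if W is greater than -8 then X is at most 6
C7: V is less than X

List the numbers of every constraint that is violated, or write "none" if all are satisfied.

Constraints 2, 5 do not hold.

C1: Z=-3, U=9, V=-3; 1 of them equals 9  yes
C2: U + W = 9 + (-7) = 2; 2 ≤ 5, bound 5 not met  no
C3: Z = -3, U = 9; -3 < 9  yes
C4: W - X = -7 - 5 = -12  yes
C5: abs(-7 - 5) = 12, not 9  no
C6: W = -7 > -8, so we need X ≤ 6; X = 5 ≤ 6  yes
C7: V = -3, X = 5; -3 < 5  yes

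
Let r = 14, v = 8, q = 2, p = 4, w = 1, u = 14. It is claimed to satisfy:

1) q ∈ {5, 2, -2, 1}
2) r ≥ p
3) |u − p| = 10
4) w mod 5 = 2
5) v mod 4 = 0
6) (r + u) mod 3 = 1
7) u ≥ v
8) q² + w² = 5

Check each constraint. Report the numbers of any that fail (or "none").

1) q = 2 is in {5, 2, -2, 1} — satisfied.
2) r = 14, p = 4; 14 ≥ 4 — satisfied.
3) |14 − 4| = 10 — satisfied.
4) 1 mod 5 = 1, not 2 — violated.
5) 8 mod 4 = 0 — satisfied.
6) r + u = 28; 28 mod 3 = 1 — satisfied.
7) u = 14, v = 8; 14 ≥ 8 — satisfied.
8) q² + w² = 2² + 1² = 4 + 1 = 5 — satisfied.

Violated: 4.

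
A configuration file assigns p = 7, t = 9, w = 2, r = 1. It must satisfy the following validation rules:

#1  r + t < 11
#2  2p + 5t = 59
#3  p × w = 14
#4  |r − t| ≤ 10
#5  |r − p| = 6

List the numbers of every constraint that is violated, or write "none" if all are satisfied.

The assignment satisfies every constraint.

#1 r + t = 1 + 9 = 10; 10 < 11  ✓
#2 2p + 5t = 2(7) + 5(9) = 59  ✓
#3 p × w = 7 × 2 = 14  ✓
#4 |1 − 9| = 8; 8 ≤ 10  ✓
#5 |1 − 7| = 6  ✓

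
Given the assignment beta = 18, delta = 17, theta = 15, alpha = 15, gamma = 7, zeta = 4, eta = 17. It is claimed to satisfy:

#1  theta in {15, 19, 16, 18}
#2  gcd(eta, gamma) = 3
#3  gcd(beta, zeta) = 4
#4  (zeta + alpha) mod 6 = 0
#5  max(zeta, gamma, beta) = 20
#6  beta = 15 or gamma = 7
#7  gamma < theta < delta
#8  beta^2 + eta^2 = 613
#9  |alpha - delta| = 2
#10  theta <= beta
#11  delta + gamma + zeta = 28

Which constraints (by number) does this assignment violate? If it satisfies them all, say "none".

Constraints 2, 3, 4, and 5 are violated.

#1 theta = 15 is in {15, 19, 16, 18}  OK
#2 gcd(17, 7) = 1, not 3  FAIL
#3 gcd(18, 4) = 2, not 4  FAIL
#4 zeta + alpha = 19; 19 mod 6 = 1, not 0  FAIL
#5 max(4, 7, 18) = 18, not 20  FAIL
#6 beta = 18 ≠ 15, but gamma = 7 = 7 (second disjunct)  OK
#7 values 7 < 15 < 17  OK
#8 beta^2 + eta^2 = 18^2 + 17^2 = 324 + 289 = 613  OK
#9 |15 - 17| = 2  OK
#10 theta = 15, beta = 18; 15 ≤ 18  OK
#11 delta + gamma + zeta = 17 + 7 + 4 = 28  OK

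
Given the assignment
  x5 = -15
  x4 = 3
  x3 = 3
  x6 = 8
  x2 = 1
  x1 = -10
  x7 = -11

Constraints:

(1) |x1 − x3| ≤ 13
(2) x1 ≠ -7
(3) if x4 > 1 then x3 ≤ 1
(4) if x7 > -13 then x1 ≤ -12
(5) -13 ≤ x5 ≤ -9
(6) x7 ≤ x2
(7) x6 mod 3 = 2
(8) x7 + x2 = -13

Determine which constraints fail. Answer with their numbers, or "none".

No — constraints 3, 4, 5, and 8 are not satisfied.

(1) |-10 − 3| = 13; 13 ≤ 13  ✔
(2) x1 = -10, and -10 ≠ -7  ✔
(3) x4 = 3 > 1, so we need x3 ≤ 1; but x3 = 3 > 1  ✘
(4) x7 = -11 > -13, so we need x1 ≤ -12; but x1 = -10 > -12  ✘
(5) x5 = -15 is outside [-13, -9]  ✘
(6) x7 = -11, x2 = 1; -11 ≤ 1  ✔
(7) 8 mod 3 = 2  ✔
(8) x7 + x2 = -11 + 1 = -10, not -13  ✘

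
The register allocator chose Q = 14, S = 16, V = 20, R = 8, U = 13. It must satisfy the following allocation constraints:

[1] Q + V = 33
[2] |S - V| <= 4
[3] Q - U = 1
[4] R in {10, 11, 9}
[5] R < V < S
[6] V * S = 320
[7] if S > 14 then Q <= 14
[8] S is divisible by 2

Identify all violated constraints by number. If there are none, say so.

The assignment fails constraints 1, 4, and 5.

[1] Q + V = 14 + 20 = 34, not 33  FAIL
[2] |16 - 20| = 4; 4 ≤ 4  OK
[3] Q - U = 14 - 13 = 1  OK
[4] R = 8 is not in {10, 11, 9}  FAIL
[5] values 8, 20, 16; V = 20 is not < S = 16  FAIL
[6] V * S = 20 * 16 = 320  OK
[7] S = 16 > 14, so we need Q ≤ 14; Q = 14 ≤ 14  OK
[8] 16 / 2 = 8, so 2 divides 16  OK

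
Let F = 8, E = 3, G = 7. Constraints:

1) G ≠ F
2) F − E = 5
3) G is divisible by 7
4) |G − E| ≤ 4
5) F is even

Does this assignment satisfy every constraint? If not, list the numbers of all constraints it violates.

1) G = 7, F = 8; distinct  yes
2) F − E = 8 − 3 = 5  yes
3) 7 / 7 = 1, so 7 divides 7  yes
4) |7 − 3| = 4; 4 ≤ 4  yes
5) F = 8 is even  yes

All constraints are satisfied.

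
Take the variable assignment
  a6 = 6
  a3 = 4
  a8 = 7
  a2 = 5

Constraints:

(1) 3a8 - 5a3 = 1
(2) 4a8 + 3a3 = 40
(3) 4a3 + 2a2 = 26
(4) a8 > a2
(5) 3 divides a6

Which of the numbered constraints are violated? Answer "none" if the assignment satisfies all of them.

(1) 3a8 - 5a3 = 3(7) - 5(4) = 1 — holds.
(2) 4a8 + 3a3 = 4(7) + 3(4) = 40 — holds.
(3) 4a3 + 2a2 = 4(4) + 2(5) = 26 — holds.
(4) a8 = 7, a2 = 5; 7 > 5 — holds.
(5) 6 / 3 = 2, so 3 divides 6 — holds.

No violations.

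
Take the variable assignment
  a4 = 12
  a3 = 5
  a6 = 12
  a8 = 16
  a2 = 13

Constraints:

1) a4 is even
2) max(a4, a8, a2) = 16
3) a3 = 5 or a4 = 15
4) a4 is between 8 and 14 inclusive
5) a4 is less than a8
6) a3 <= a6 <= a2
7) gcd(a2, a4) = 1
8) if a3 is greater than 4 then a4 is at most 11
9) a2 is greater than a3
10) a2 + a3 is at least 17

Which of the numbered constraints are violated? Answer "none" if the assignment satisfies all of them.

Constraint 8 is violated.

1) a4 = 12 is even  yes
2) max(12, 16, 13) = 16  yes
3) a3 = 5 = 5 (first disjunct)  yes
4) a4 = 12 lies in [8, 14]  yes
5) a4 = 12, a8 = 16; 12 < 16  yes
6) values 5 <= 12 <= 13  yes
7) gcd(13, 12) = 1  yes
8) a3 = 5 > 4, so we need a4 ≤ 11; but a4 = 12 > 11  no
9) a2 = 13, a3 = 5; 13 > 5  yes
10) a2 + a3 = 13 + 5 = 18; 18 ≥ 17  yes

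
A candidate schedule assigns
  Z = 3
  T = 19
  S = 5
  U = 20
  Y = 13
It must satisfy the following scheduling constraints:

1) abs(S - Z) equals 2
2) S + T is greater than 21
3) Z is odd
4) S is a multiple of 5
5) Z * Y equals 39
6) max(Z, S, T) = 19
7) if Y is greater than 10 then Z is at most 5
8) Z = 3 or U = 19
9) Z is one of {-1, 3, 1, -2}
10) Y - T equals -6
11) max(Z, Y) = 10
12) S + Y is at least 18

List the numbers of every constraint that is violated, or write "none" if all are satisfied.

Constraint 11 is violated.

1) abs(5 - 3) = 2  holds
2) S + T = 5 + 19 = 24; 24 > 21  holds
3) Z = 3 is odd  holds
4) 5 / 5 = 1, so 5 divides 5  holds
5) Z * Y = 3 * 13 = 39  holds
6) max(3, 5, 19) = 19  holds
7) Y = 13 > 10, so we need Z ≤ 5; Z = 3 ≤ 5  holds
8) Z = 3 = 3 (first disjunct)  holds
9) Z = 3 is in {-1, 3, 1, -2}  holds
10) Y - T = 13 - 19 = -6  holds
11) max(3, 13) = 13, not 10  fails
12) S + Y = 5 + 13 = 18; 18 ≥ 18  holds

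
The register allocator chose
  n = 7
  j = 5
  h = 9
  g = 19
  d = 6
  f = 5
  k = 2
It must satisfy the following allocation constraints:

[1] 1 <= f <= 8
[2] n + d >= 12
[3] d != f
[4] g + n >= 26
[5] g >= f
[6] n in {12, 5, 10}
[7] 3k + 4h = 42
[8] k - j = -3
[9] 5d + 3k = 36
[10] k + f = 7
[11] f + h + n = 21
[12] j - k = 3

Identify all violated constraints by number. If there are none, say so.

No — constraint 6 is not satisfied.

[1] f = 5 lies in [1, 8] — holds.
[2] n + d = 7 + 6 = 13; 13 ≥ 12 — holds.
[3] d = 6, f = 5; distinct — holds.
[4] g + n = 19 + 7 = 26; 26 ≥ 26 — holds.
[5] g = 19, f = 5; 19 ≥ 5 — holds.
[6] n = 7 is not in {12, 5, 10} — fails.
[7] 3k + 4h = 3(2) + 4(9) = 42 — holds.
[8] k - j = 2 - 5 = -3 — holds.
[9] 5d + 3k = 5(6) + 3(2) = 36 — holds.
[10] k + f = 2 + 5 = 7 — holds.
[11] f + h + n = 5 + 9 + 7 = 21 — holds.
[12] j - k = 5 - 2 = 3 — holds.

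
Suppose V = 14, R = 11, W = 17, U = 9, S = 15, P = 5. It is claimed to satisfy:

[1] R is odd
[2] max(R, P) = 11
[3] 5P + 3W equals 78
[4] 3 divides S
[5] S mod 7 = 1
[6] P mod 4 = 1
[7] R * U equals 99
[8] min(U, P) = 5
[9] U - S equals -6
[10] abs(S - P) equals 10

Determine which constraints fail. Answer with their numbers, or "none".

Constraint 3 is violated.

[1] R = 11 is odd  holds
[2] max(11, 5) = 11  holds
[3] 5P + 3W = 5(5) + 3(17) = 76, not 78  fails
[4] 15 / 3 = 5, so 3 divides 15  holds
[5] 15 mod 7 = 1  holds
[6] 5 mod 4 = 1  holds
[7] R * U = 11 * 9 = 99  holds
[8] min(9, 5) = 5  holds
[9] U - S = 9 - 15 = -6  holds
[10] abs(15 - 5) = 10  holds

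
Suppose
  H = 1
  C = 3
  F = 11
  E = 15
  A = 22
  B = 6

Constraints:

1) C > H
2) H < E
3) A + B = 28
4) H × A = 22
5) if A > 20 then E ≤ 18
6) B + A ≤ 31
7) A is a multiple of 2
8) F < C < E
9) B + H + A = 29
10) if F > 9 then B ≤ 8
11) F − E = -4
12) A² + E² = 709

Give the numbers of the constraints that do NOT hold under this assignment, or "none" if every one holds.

The assignment fails constraint 8.

1) C = 3, H = 1; 3 > 1  ✔
2) H = 1, E = 15; 1 < 15  ✔
3) A + B = 22 + 6 = 28  ✔
4) H × A = 1 × 22 = 22  ✔
5) A = 22 > 20, so we need E ≤ 18; E = 15 ≤ 18  ✔
6) B + A = 6 + 22 = 28; 28 ≤ 31  ✔
7) 22 / 2 = 11, so 2 divides 22  ✔
8) values 11, 3, 15; F = 11 is not < C = 3  ✘
9) B + H + A = 6 + 1 + 22 = 29  ✔
10) F = 11 > 9, so we need B ≤ 8; B = 6 ≤ 8  ✔
11) F − E = 11 − 15 = -4  ✔
12) A² + E² = 22² + 15² = 484 + 225 = 709  ✔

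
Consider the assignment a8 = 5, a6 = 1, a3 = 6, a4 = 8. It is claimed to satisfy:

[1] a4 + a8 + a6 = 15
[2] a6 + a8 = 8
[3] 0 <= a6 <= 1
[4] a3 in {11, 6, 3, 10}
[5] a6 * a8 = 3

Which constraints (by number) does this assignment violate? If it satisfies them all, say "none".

[1] a4 + a8 + a6 = 8 + 5 + 1 = 14, not 15  FAIL
[2] a6 + a8 = 1 + 5 = 6, not 8  FAIL
[3] a6 = 1 lies in [0, 1]  OK
[4] a3 = 6 is in {11, 6, 3, 10}  OK
[5] a6 * a8 = 1 * 5 = 5, not 3  FAIL

Constraints 1, 2, and 5 are violated.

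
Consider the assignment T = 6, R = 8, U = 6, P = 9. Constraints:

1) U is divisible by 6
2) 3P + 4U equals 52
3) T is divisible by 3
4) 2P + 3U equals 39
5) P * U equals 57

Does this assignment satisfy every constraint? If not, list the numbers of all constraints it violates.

1) 6 / 6 = 1, so 6 divides 6  true
2) 3P + 4U = 3(9) + 4(6) = 51, not 52  false
3) 6 / 3 = 2, so 3 divides 6  true
4) 2P + 3U = 2(9) + 3(6) = 36, not 39  false
5) P * U = 9 * 6 = 54, not 57  false

No — constraints 2, 4, and 5 are not satisfied.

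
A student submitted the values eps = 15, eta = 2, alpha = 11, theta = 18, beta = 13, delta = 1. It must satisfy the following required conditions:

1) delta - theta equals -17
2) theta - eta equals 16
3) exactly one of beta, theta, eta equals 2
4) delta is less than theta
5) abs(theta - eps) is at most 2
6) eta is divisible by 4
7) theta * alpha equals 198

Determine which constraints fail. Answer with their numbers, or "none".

1) delta - theta = 1 - 18 = -17 — OK.
2) theta - eta = 18 - 2 = 16 — OK.
3) beta=13, theta=18, eta=2; 1 of them equals 2 — OK.
4) delta = 1, theta = 18; 1 < 18 — OK.
5) abs(18 - 15) = 3; 3 > 2, exceeds bound 2 — violated.
6) 2 = 4*0 + 2, so 4 does not divide 2 — violated.
7) theta * alpha = 18 * 11 = 198 — OK.

Constraints 5, 6 do not hold.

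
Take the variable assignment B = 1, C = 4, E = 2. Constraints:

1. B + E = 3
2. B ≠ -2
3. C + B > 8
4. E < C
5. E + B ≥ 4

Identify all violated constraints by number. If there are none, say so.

Constraints 3, 5 are violated.

1. B + E = 1 + 2 = 3  ✓
2. B = 1, and 1 ≠ -2  ✓
3. C + B = 4 + 1 = 5; 5 ≤ 8, bound 8 not met  ✗
4. E = 2, C = 4; 2 < 4  ✓
5. E + B = 2 + 1 = 3; 3 < 4, bound 4 not met  ✗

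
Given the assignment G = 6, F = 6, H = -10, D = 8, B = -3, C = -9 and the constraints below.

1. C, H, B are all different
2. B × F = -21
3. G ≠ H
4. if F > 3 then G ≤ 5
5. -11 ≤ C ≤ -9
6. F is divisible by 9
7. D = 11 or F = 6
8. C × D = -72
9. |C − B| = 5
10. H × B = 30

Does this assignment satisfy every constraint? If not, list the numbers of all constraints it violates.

Constraints 2, 4, 6, 9 are violated.

1. values -9, -10, -3 are pairwise distinct  true
2. B × F = -3 × 6 = -18, not -21  false
3. G = 6, H = -10; distinct  true
4. F = 6 > 3, so we need G ≤ 5; but G = 6 > 5  false
5. C = -9 lies in [-11, -9]  true
6. 6 = 9×0 + 6, so 9 does not divide 6  false
7. D = 8 ≠ 11, but F = 6 = 6 (second disjunct)  true
8. C × D = -9 × 8 = -72  true
9. |-9 − (-3)| = 6, not 5  false
10. H × B = -10 × (-3) = 30  true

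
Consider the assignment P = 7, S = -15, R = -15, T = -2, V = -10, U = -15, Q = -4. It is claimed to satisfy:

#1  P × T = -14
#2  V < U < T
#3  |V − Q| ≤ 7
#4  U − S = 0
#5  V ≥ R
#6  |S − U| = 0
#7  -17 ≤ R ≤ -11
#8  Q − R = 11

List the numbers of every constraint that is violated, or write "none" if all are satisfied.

#1 P × T = 7 × (-2) = -14 — holds.
#2 values -10, -15, -2; V = -10 is not < U = -15 — does not hold.
#3 |-10 − (-4)| = 6; 6 ≤ 7 — holds.
#4 U − S = -15 − (-15) = 0 — holds.
#5 V = -10, R = -15; -10 ≥ -15 — holds.
#6 |-15 − (-15)| = 0 — holds.
#7 R = -15 lies in [-17, -11] — holds.
#8 Q − R = -4 − (-15) = 11 — holds.

Constraint 2 is violated.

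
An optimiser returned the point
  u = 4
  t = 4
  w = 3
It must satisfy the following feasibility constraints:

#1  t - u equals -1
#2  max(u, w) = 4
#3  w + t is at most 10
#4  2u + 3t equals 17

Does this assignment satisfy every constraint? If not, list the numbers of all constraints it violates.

Constraints 1 and 4 do not hold.

#1 t - u = 4 - 4 = 0, not -1  FAIL
#2 max(4, 3) = 4  OK
#3 w + t = 3 + 4 = 7; 7 ≤ 10  OK
#4 2u + 3t = 2(4) + 3(4) = 20, not 17  FAIL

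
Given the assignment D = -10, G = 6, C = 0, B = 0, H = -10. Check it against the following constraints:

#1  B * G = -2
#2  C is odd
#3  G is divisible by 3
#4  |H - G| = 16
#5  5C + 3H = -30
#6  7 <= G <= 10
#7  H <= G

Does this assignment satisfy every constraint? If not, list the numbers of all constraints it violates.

#1 B * G = 0 * 6 = 0, not -2 — does not hold.
#2 C = 0 is even — does not hold.
#3 6 / 3 = 2, so 3 divides 6 — holds.
#4 |-10 - 6| = 16 — holds.
#5 5C + 3H = 5(0) + 3(-10) = -30 — holds.
#6 G = 6 is outside [7, 10] — does not hold.
#7 H = -10, G = 6; -10 ≤ 6 — holds.

Violated: 1, 2, 6.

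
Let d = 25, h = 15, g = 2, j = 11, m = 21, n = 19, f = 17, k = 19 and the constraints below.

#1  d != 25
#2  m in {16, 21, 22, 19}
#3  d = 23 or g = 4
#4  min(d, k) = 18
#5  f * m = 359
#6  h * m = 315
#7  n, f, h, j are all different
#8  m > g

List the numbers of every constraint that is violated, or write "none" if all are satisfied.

Constraints 1, 3, 4, and 5 do not hold.

#1 d = 25, but 25 is required to differ  ✘
#2 m = 21 is in {16, 21, 22, 19}  ✔
#3 d = 25 ≠ 23 and g = 2 ≠ 4; both disjuncts false  ✘
#4 min(25, 19) = 19, not 18  ✘
#5 f * m = 17 * 21 = 357, not 359  ✘
#6 h * m = 15 * 21 = 315  ✔
#7 values 19, 17, 15, 11 are pairwise distinct  ✔
#8 m = 21, g = 2; 21 > 2  ✔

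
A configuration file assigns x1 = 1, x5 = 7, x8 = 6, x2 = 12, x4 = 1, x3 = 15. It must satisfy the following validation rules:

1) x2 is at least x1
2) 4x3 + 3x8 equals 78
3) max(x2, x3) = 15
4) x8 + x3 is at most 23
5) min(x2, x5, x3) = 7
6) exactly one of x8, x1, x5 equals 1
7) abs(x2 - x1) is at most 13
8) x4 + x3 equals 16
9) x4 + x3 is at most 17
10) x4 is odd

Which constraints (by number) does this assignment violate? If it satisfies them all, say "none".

1) x2 = 12, x1 = 1; 12 ≥ 1  true
2) 4x3 + 3x8 = 4(15) + 3(6) = 78  true
3) max(12, 15) = 15  true
4) x8 + x3 = 6 + 15 = 21; 21 ≤ 23  true
5) min(12, 7, 15) = 7  true
6) x8=6, x1=1, x5=7; 1 of them equals 1  true
7) abs(12 - 1) = 11; 11 ≤ 13  true
8) x4 + x3 = 1 + 15 = 16  true
9) x4 + x3 = 1 + 15 = 16; 16 ≤ 17  true
10) x4 = 1 is odd  true

No violations.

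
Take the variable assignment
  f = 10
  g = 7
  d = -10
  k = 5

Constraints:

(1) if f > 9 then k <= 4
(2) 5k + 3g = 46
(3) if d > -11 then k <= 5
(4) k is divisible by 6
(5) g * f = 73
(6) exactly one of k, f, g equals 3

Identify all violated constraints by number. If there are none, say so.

The assignment fails constraints 1, 4, 5, and 6.

(1) f = 10 > 9, so we need k ≤ 4; but k = 5 > 4 — violated.
(2) 5k + 3g = 5(5) + 3(7) = 46 — OK.
(3) d = -10 > -11, so we need k ≤ 5; k = 5 ≤ 5 — OK.
(4) 5 = 6*0 + 5, so 6 does not divide 5 — violated.
(5) g * f = 7 * 10 = 70, not 73 — violated.
(6) k=5, f=10, g=7; 0 of them equal 3, not exactly one — violated.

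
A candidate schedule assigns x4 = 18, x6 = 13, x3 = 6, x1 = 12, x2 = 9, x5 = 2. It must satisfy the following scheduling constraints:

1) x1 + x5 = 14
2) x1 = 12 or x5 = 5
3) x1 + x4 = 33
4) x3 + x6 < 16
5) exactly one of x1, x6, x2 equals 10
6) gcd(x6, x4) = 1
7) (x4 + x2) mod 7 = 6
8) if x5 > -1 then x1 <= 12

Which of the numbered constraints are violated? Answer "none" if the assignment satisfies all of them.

1) x1 + x5 = 12 + 2 = 14  true
2) x1 = 12 = 12 (first disjunct)  true
3) x1 + x4 = 12 + 18 = 30, not 33  false
4) x3 + x6 = 6 + 13 = 19; 19 ≥ 16, bound 16 not met  false
5) x1=12, x6=13, x2=9; 0 of them equal 10, not exactly one  false
6) gcd(13, 18) = 1  true
7) x4 + x2 = 27; 27 mod 7 = 6  true
8) x5 = 2 > -1, so we need x1 ≤ 12; x1 = 12 ≤ 12  true

The assignment fails constraints 3, 4, and 5.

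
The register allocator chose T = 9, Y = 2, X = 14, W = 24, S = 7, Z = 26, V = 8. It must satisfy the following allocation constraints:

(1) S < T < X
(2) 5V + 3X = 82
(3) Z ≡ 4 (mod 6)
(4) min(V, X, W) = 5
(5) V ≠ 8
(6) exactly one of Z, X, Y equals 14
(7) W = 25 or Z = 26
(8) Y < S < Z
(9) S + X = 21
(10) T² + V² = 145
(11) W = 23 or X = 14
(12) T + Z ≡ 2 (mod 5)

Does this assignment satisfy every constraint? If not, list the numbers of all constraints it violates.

Constraints 3, 4, 5, and 12 are violated.

(1) values 7 < 9 < 14  holds
(2) 5V + 3X = 5(8) + 3(14) = 82  holds
(3) 26 mod 6 = 2, not 4  fails
(4) min(8, 14, 24) = 8, not 5  fails
(5) V = 8, but 8 is required to differ  fails
(6) Z=26, X=14, Y=2; 1 of them equals 14  holds
(7) W = 24 ≠ 25, but Z = 26 = 26 (second disjunct)  holds
(8) values 2 < 7 < 26  holds
(9) S + X = 7 + 14 = 21  holds
(10) T² + V² = 9² + 8² = 81 + 64 = 145  holds
(11) W = 24 ≠ 23, but X = 14 = 14 (second disjunct)  holds
(12) T + Z = 35; 35 mod 5 = 0, not 2  fails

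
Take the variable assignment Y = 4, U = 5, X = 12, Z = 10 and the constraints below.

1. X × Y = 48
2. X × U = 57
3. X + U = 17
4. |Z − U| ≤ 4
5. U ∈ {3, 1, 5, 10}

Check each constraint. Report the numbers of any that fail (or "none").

The assignment fails constraints 2, 4.

1. X × Y = 12 × 4 = 48 — satisfied.
2. X × U = 12 × 5 = 60, not 57 — violated.
3. X + U = 12 + 5 = 17 — satisfied.
4. |10 − 5| = 5; 5 > 4, exceeds bound 4 — violated.
5. U = 5 is in {3, 1, 5, 10} — satisfied.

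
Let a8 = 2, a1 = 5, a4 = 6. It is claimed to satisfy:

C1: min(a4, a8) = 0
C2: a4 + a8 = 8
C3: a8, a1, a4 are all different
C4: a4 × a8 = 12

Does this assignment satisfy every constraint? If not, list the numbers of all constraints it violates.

C1: min(6, 2) = 2, not 0 — violated.
C2: a4 + a8 = 6 + 2 = 8 — OK.
C3: values 2, 5, 6 are pairwise distinct — OK.
C4: a4 × a8 = 6 × 2 = 12 — OK.

The assignment fails constraint 1.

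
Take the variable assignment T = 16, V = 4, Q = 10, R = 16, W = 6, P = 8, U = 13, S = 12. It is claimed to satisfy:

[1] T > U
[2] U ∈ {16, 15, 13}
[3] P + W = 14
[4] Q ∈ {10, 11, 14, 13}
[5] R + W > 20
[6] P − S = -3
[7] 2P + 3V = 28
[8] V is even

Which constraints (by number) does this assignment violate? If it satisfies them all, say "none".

[1] T = 16, U = 13; 16 > 13  yes
[2] U = 13 is in {16, 15, 13}  yes
[3] P + W = 8 + 6 = 14  yes
[4] Q = 10 is in {10, 11, 14, 13}  yes
[5] R + W = 16 + 6 = 22; 22 > 20  yes
[6] P − S = 8 − 12 = -4, not -3  no
[7] 2P + 3V = 2(8) + 3(4) = 28  yes
[8] V = 4 is even  yes

The assignment fails constraint 6.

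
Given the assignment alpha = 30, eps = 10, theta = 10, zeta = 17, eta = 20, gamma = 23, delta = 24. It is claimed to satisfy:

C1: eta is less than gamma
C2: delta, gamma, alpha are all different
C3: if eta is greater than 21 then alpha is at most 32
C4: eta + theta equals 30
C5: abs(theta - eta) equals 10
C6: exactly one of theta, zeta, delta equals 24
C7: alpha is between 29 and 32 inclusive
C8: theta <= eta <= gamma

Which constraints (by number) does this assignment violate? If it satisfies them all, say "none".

C1: eta = 20, gamma = 23; 20 < 23  holds
C2: values 24, 23, 30 are pairwise distinct  holds
C3: eta = 20, not > 21; antecedent false, conditional vacuously true  holds
C4: eta + theta = 20 + 10 = 30  holds
C5: abs(10 - 20) = 10  holds
C6: theta=10, zeta=17, delta=24; 1 of them equals 24  holds
C7: alpha = 30 lies in [29, 32]  holds
C8: values 10 <= 20 <= 23  holds

None — every constraint holds.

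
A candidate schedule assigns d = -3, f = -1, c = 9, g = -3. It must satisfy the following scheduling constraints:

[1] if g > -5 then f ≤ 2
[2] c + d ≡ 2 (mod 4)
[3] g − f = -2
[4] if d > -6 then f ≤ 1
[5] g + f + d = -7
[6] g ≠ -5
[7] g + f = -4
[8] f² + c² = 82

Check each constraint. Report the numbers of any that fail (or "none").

[1] g = -3 > -5, so we need f ≤ 2; f = -1 ≤ 2 — satisfied.
[2] c + d = 6; 6 mod 4 = 2 — satisfied.
[3] g − f = -3 − (-1) = -2 — satisfied.
[4] d = -3 > -6, so we need f ≤ 1; f = -1 ≤ 1 — satisfied.
[5] g + f + d = -3 + (-1) + (-3) = -7 — satisfied.
[6] g = -3, and -3 ≠ -5 — satisfied.
[7] g + f = -3 + (-1) = -4 — satisfied.
[8] f² + c² = (-1)² + 9² = 1 + 81 = 82 — satisfied.

None — every constraint holds.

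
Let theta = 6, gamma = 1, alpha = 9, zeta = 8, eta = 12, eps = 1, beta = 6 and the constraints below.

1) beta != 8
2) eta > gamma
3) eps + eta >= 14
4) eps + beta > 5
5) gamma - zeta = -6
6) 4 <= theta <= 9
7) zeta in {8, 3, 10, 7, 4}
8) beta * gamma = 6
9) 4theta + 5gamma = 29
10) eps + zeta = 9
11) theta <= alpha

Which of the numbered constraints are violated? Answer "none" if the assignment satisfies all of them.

1) beta = 6, and 6 ≠ 8  ✓
2) eta = 12, gamma = 1; 12 > 1  ✓
3) eps + eta = 1 + 12 = 13; 13 < 14, bound 14 not met  ✗
4) eps + beta = 1 + 6 = 7; 7 > 5  ✓
5) gamma - zeta = 1 - 8 = -7, not -6  ✗
6) theta = 6 lies in [4, 9]  ✓
7) zeta = 8 is in {8, 3, 10, 7, 4}  ✓
8) beta * gamma = 6 * 1 = 6  ✓
9) 4theta + 5gamma = 4(6) + 5(1) = 29  ✓
10) eps + zeta = 1 + 8 = 9  ✓
11) theta = 6, alpha = 9; 6 ≤ 9  ✓

Constraints 3 and 5 do not hold.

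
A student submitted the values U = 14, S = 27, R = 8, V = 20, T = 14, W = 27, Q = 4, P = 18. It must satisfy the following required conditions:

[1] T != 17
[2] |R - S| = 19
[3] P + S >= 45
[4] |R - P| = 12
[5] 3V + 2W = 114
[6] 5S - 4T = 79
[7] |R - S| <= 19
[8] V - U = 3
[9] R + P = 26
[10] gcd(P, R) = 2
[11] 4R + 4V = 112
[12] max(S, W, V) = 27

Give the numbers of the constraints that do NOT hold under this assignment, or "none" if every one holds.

Violated: 4 and 8.

[1] T = 14, and 14 ≠ 17  true
[2] |8 - 27| = 19  true
[3] P + S = 18 + 27 = 45; 45 ≥ 45  true
[4] |8 - 18| = 10, not 12  false
[5] 3V + 2W = 3(20) + 2(27) = 114  true
[6] 5S - 4T = 5(27) - 4(14) = 79  true
[7] |8 - 27| = 19; 19 ≤ 19  true
[8] V - U = 20 - 14 = 6, not 3  false
[9] R + P = 8 + 18 = 26  true
[10] gcd(18, 8) = 2  true
[11] 4R + 4V = 4(8) + 4(20) = 112  true
[12] max(27, 27, 20) = 27  true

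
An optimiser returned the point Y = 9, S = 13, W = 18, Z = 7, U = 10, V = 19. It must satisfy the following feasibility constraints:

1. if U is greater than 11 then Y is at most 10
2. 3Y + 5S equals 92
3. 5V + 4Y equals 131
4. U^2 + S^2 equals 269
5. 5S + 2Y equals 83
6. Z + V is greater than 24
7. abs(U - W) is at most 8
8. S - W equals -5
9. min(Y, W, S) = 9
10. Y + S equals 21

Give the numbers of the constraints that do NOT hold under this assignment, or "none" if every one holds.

Constraint 10 does not hold.

1. U = 10, not > 11; antecedent false, conditional vacuously true — OK.
2. 3Y + 5S = 3(9) + 5(13) = 92 — OK.
3. 5V + 4Y = 5(19) + 4(9) = 131 — OK.
4. U^2 + S^2 = 10^2 + 13^2 = 100 + 169 = 269 — OK.
5. 5S + 2Y = 5(13) + 2(9) = 83 — OK.
6. Z + V = 7 + 19 = 26; 26 > 24 — OK.
7. abs(10 - 18) = 8; 8 ≤ 8 — OK.
8. S - W = 13 - 18 = -5 — OK.
9. min(9, 18, 13) = 9 — OK.
10. Y + S = 9 + 13 = 22, not 21 — violated.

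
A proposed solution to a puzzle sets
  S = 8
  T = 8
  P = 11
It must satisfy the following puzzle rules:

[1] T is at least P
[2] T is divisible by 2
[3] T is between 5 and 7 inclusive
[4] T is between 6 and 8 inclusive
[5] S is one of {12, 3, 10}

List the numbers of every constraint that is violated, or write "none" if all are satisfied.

Violated: 1, 3, and 5.

[1] T = 8, P = 11; 8 < 11 (want ≥)  ✗
[2] 8 / 2 = 4, so 2 divides 8  ✓
[3] T = 8 is outside [5, 7]  ✗
[4] T = 8 lies in [6, 8]  ✓
[5] S = 8 is not in {12, 3, 10}  ✗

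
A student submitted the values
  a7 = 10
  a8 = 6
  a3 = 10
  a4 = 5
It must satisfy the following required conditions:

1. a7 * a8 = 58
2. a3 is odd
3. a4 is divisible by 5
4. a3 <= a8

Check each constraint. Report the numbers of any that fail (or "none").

Violated: 1, 2, 4.

1. a7 * a8 = 10 * 6 = 60, not 58  no
2. a3 = 10 is even  no
3. 5 / 5 = 1, so 5 divides 5  yes
4. a3 = 10, a8 = 6; 10 > 6 (want ≤)  no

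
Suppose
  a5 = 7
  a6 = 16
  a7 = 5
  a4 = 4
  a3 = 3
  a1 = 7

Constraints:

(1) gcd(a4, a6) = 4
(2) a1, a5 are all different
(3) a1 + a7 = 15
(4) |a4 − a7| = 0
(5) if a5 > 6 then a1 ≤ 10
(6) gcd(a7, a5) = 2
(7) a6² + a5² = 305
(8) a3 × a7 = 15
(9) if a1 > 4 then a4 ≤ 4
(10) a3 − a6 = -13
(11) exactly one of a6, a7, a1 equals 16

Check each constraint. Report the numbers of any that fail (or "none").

Violated: 2, 3, 4, and 6.

(1) gcd(4, 16) = 4 — holds.
(2) a1 = a5 = 7, not all different — fails.
(3) a1 + a7 = 7 + 5 = 12, not 15 — fails.
(4) |4 − 5| = 1, not 0 — fails.
(5) a5 = 7 > 6, so we need a1 ≤ 10; a1 = 7 ≤ 10 — holds.
(6) gcd(5, 7) = 1, not 2 — fails.
(7) a6² + a5² = 16² + 7² = 256 + 49 = 305 — holds.
(8) a3 × a7 = 3 × 5 = 15 — holds.
(9) a1 = 7 > 4, so we need a4 ≤ 4; a4 = 4 ≤ 4 — holds.
(10) a3 − a6 = 3 − 16 = -13 — holds.
(11) a6=16, a7=5, a1=7; 1 of them equals 16 — holds.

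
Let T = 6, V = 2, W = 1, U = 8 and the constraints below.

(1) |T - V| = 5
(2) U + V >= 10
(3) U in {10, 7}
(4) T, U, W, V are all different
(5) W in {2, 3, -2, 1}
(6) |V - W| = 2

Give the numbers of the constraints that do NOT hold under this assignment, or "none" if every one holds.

(1) |6 - 2| = 4, not 5 — does not hold.
(2) U + V = 8 + 2 = 10; 10 ≥ 10 — holds.
(3) U = 8 is not in {10, 7} — does not hold.
(4) values 6, 8, 1, 2 are pairwise distinct — holds.
(5) W = 1 is in {2, 3, -2, 1} — holds.
(6) |2 - 1| = 1, not 2 — does not hold.

Constraints 1, 3, and 6 do not hold.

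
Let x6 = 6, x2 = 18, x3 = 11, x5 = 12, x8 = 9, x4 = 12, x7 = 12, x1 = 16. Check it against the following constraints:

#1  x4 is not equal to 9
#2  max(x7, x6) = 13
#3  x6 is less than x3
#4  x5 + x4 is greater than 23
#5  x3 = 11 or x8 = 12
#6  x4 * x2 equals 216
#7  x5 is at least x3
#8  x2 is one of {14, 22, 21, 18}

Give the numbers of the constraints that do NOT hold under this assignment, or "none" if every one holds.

#1 x4 = 12, and 12 ≠ 9 — holds.
#2 max(12, 6) = 12, not 13 — does not hold.
#3 x6 = 6, x3 = 11; 6 < 11 — holds.
#4 x5 + x4 = 12 + 12 = 24; 24 > 23 — holds.
#5 x3 = 11 = 11 (first disjunct) — holds.
#6 x4 * x2 = 12 * 18 = 216 — holds.
#7 x5 = 12, x3 = 11; 12 ≥ 11 — holds.
#8 x2 = 18 is in {14, 22, 21, 18} — holds.

Violated: 2.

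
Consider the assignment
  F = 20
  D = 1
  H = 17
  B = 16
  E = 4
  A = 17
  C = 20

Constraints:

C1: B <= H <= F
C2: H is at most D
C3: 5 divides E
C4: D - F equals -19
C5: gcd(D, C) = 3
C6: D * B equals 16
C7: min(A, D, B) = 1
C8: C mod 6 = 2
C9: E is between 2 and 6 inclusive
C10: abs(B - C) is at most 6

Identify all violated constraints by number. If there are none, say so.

C1: values 16 <= 17 <= 20 — OK.
C2: H = 17, D = 1; 17 > 1 (want ≤) — violated.
C3: 4 = 5*0 + 4, so 5 does not divide 4 — violated.
C4: D - F = 1 - 20 = -19 — OK.
C5: gcd(1, 20) = 1, not 3 — violated.
C6: D * B = 1 * 16 = 16 — OK.
C7: min(17, 1, 16) = 1 — OK.
C8: 20 mod 6 = 2 — OK.
C9: E = 4 lies in [2, 6] — OK.
C10: abs(16 - 20) = 4; 4 ≤ 6 — OK.

Violated: 2, 3, and 5.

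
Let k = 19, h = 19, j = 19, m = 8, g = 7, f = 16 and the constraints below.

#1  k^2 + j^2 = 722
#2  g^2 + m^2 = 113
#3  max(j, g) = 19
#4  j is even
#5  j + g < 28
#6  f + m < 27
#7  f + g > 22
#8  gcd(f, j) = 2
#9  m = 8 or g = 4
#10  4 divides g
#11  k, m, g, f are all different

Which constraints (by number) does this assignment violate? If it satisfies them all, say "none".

The assignment fails constraints 4, 8, and 10.

#1 k^2 + j^2 = 19^2 + 19^2 = 361 + 361 = 722  ✔
#2 g^2 + m^2 = 7^2 + 8^2 = 49 + 64 = 113  ✔
#3 max(19, 7) = 19  ✔
#4 j = 19 is odd  ✘
#5 j + g = 19 + 7 = 26; 26 < 28  ✔
#6 f + m = 16 + 8 = 24; 24 < 27  ✔
#7 f + g = 16 + 7 = 23; 23 > 22  ✔
#8 gcd(16, 19) = 1, not 2  ✘
#9 m = 8 = 8 (first disjunct)  ✔
#10 7 = 4*1 + 3, so 4 does not divide 7  ✘
#11 values 19, 8, 7, 16 are pairwise distinct  ✔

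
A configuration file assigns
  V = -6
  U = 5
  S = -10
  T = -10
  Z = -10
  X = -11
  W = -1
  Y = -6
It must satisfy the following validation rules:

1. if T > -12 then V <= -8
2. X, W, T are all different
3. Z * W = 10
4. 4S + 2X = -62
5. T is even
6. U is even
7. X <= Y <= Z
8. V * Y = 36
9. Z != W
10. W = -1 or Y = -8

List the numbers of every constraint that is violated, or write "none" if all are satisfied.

Constraints 1, 6, and 7 are violated.

1. T = -10 > -12, so we need V ≤ -8; but V = -6 > -8  FAIL
2. values -11, -1, -10 are pairwise distinct  OK
3. Z * W = -10 * (-1) = 10  OK
4. 4S + 2X = 4(-10) + 2(-11) = -62  OK
5. T = -10 is even  OK
6. U = 5 is odd  FAIL
7. values -11, -6, -10; Y = -6 is not <= Z = -10  FAIL
8. V * Y = -6 * (-6) = 36  OK
9. Z = -10, W = -1; distinct  OK
10. W = -1 = -1 (first disjunct)  OK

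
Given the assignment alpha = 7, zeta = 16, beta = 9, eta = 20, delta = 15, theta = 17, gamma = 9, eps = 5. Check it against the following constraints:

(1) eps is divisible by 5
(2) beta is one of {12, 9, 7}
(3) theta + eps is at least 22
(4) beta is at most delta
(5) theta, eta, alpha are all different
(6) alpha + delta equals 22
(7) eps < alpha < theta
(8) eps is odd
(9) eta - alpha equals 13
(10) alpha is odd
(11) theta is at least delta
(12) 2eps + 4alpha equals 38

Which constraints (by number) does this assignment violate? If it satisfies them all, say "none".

The assignment satisfies every constraint.

(1) 5 / 5 = 1, so 5 divides 5  ✔
(2) beta = 9 is in {12, 9, 7}  ✔
(3) theta + eps = 17 + 5 = 22; 22 ≥ 22  ✔
(4) beta = 9, delta = 15; 9 ≤ 15  ✔
(5) values 17, 20, 7 are pairwise distinct  ✔
(6) alpha + delta = 7 + 15 = 22  ✔
(7) values 5 < 7 < 17  ✔
(8) eps = 5 is odd  ✔
(9) eta - alpha = 20 - 7 = 13  ✔
(10) alpha = 7 is odd  ✔
(11) theta = 17, delta = 15; 17 ≥ 15  ✔
(12) 2eps + 4alpha = 2(5) + 4(7) = 38  ✔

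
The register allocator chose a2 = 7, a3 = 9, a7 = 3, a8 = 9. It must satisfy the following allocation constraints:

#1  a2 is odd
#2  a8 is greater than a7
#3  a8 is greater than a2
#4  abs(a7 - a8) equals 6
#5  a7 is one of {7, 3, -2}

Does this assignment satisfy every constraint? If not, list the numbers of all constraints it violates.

#1 a2 = 7 is odd — holds.
#2 a8 = 9, a7 = 3; 9 > 3 — holds.
#3 a8 = 9, a2 = 7; 9 > 7 — holds.
#4 abs(3 - 9) = 6 — holds.
#5 a7 = 3 is in {7, 3, -2} — holds.

Yes — all constraints hold.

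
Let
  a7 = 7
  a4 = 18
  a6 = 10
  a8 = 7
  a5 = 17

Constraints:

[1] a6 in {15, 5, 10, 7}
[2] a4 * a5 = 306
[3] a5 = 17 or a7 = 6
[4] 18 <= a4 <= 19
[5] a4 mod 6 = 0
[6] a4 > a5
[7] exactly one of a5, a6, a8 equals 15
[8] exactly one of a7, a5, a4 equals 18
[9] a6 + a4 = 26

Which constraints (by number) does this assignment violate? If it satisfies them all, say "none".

Violated: 7 and 9.

[1] a6 = 10 is in {15, 5, 10, 7} — holds.
[2] a4 * a5 = 18 * 17 = 306 — holds.
[3] a5 = 17 = 17 (first disjunct) — holds.
[4] a4 = 18 lies in [18, 19] — holds.
[5] 18 mod 6 = 0 — holds.
[6] a4 = 18, a5 = 17; 18 > 17 — holds.
[7] a5=17, a6=10, a8=7; 0 of them equal 15, not exactly one — fails.
[8] a7=7, a5=17, a4=18; 1 of them equals 18 — holds.
[9] a6 + a4 = 10 + 18 = 28, not 26 — fails.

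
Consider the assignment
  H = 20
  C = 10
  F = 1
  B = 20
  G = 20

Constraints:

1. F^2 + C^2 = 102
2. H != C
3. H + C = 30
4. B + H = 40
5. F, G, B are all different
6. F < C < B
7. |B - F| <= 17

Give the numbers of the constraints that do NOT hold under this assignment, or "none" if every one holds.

Constraints 1, 5, and 7 are violated.

1. F^2 + C^2 = 1^2 + 10^2 = 1 + 100 = 101, not 102 — does not hold.
2. H = 20, C = 10; distinct — holds.
3. H + C = 20 + 10 = 30 — holds.
4. B + H = 20 + 20 = 40 — holds.
5. G = B = 20, not all different — does not hold.
6. values 1 < 10 < 20 — holds.
7. |20 - 1| = 19; 19 > 17, exceeds bound 17 — does not hold.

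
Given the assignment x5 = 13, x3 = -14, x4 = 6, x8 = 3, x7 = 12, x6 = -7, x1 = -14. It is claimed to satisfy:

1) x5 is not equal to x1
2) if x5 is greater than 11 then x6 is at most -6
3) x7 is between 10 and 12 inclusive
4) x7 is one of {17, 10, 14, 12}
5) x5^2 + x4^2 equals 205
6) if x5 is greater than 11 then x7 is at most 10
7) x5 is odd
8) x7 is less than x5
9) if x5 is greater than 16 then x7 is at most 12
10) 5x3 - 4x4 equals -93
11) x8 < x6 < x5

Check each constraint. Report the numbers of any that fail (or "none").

Constraints 6, 10, and 11 are violated.

1) x5 = 13, x1 = -14; distinct  ✓
2) x5 = 13 > 11, so we need x6 ≤ -6; x6 = -7 ≤ -6  ✓
3) x7 = 12 lies in [10, 12]  ✓
4) x7 = 12 is in {17, 10, 14, 12}  ✓
5) x5^2 + x4^2 = 13^2 + 6^2 = 169 + 36 = 205  ✓
6) x5 = 13 > 11, so we need x7 ≤ 10; but x7 = 12 > 10  ✗
7) x5 = 13 is odd  ✓
8) x7 = 12, x5 = 13; 12 < 13  ✓
9) x5 = 13, not > 16; antecedent false, conditional vacuously true  ✓
10) 5x3 - 4x4 = 5(-14) - 4(6) = -94, not -93  ✗
11) values 3, -7, 13; x8 = 3 is not < x6 = -7  ✗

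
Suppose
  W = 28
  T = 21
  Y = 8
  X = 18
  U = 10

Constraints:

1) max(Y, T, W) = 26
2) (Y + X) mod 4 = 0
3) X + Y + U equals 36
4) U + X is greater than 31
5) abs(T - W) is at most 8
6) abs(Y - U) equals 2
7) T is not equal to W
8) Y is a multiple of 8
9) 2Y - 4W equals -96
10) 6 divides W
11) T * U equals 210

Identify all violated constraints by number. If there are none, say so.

1) max(8, 21, 28) = 28, not 26 — fails.
2) Y + X = 26; 26 mod 4 = 2, not 0 — fails.
3) X + Y + U = 18 + 8 + 10 = 36 — holds.
4) U + X = 10 + 18 = 28; 28 ≤ 31, bound 31 not met — fails.
5) abs(21 - 28) = 7; 7 ≤ 8 — holds.
6) abs(8 - 10) = 2 — holds.
7) T = 21, W = 28; distinct — holds.
8) 8 / 8 = 1, so 8 divides 8 — holds.
9) 2Y - 4W = 2(8) - 4(28) = -96 — holds.
10) 28 = 6*4 + 4, so 6 does not divide 28 — fails.
11) T * U = 21 * 10 = 210 — holds.

Constraints 1, 2, 4, 10 do not hold.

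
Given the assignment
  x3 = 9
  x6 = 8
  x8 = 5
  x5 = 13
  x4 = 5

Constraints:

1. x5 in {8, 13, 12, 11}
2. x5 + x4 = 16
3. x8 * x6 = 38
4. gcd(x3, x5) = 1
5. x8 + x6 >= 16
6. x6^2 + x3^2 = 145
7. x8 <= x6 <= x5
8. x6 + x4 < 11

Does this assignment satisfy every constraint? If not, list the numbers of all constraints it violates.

Violated: 2, 3, 5, 8.

1. x5 = 13 is in {8, 13, 12, 11}  ✔
2. x5 + x4 = 13 + 5 = 18, not 16  ✘
3. x8 * x6 = 5 * 8 = 40, not 38  ✘
4. gcd(9, 13) = 1  ✔
5. x8 + x6 = 5 + 8 = 13; 13 < 16, bound 16 not met  ✘
6. x6^2 + x3^2 = 8^2 + 9^2 = 64 + 81 = 145  ✔
7. values 5 <= 8 <= 13  ✔
8. x6 + x4 = 8 + 5 = 13; 13 ≥ 11, bound 11 not met  ✘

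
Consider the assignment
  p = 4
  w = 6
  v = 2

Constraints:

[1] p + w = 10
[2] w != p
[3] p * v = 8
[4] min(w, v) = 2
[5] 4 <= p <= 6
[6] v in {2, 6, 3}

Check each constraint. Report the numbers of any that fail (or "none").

[1] p + w = 4 + 6 = 10  OK
[2] w = 6, p = 4; distinct  OK
[3] p * v = 4 * 2 = 8  OK
[4] min(6, 2) = 2  OK
[5] p = 4 lies in [4, 6]  OK
[6] v = 2 is in {2, 6, 3}  OK

The assignment satisfies every constraint.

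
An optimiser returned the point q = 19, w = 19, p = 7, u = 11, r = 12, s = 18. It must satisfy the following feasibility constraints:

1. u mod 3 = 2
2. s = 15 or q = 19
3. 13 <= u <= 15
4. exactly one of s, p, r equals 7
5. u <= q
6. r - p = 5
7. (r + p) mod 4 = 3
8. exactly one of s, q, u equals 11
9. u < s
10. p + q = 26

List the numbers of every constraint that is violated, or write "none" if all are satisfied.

1. 11 mod 3 = 2 — holds.
2. s = 18 ≠ 15, but q = 19 = 19 (second disjunct) — holds.
3. u = 11 is outside [13, 15] — fails.
4. s=18, p=7, r=12; 1 of them equals 7 — holds.
5. u = 11, q = 19; 11 ≤ 19 — holds.
6. r - p = 12 - 7 = 5 — holds.
7. r + p = 19; 19 mod 4 = 3 — holds.
8. s=18, q=19, u=11; 1 of them equals 11 — holds.
9. u = 11, s = 18; 11 < 18 — holds.
10. p + q = 7 + 19 = 26 — holds.

Violated: 3.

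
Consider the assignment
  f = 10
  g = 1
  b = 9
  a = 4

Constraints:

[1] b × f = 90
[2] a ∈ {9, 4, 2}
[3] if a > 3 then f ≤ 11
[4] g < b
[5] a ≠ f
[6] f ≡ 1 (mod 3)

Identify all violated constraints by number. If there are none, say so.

[1] b × f = 9 × 10 = 90  ✓
[2] a = 4 is in {9, 4, 2}  ✓
[3] a = 4 > 3, so we need f ≤ 11; f = 10 ≤ 11  ✓
[4] g = 1, b = 9; 1 < 9  ✓
[5] a = 4, f = 10; distinct  ✓
[6] 10 mod 3 = 1  ✓

Yes — all constraints hold.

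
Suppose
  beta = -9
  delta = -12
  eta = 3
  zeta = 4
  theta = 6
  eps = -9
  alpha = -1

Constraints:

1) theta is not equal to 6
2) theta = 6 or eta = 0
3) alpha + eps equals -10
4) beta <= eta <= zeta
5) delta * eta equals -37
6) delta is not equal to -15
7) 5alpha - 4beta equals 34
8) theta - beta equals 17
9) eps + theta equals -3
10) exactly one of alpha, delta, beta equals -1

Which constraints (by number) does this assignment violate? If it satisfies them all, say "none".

Constraints 1, 5, 7, 8 are violated.

1) theta = 6, but 6 is required to differ  ✗
2) theta = 6 = 6 (first disjunct)  ✓
3) alpha + eps = -1 + (-9) = -10  ✓
4) values -9 <= 3 <= 4  ✓
5) delta * eta = -12 * 3 = -36, not -37  ✗
6) delta = -12, and -12 ≠ -15  ✓
7) 5alpha - 4beta = 5(-1) - 4(-9) = 31, not 34  ✗
8) theta - beta = 6 - (-9) = 15, not 17  ✗
9) eps + theta = -9 + 6 = -3  ✓
10) alpha=-1, delta=-12, beta=-9; 1 of them equals -1  ✓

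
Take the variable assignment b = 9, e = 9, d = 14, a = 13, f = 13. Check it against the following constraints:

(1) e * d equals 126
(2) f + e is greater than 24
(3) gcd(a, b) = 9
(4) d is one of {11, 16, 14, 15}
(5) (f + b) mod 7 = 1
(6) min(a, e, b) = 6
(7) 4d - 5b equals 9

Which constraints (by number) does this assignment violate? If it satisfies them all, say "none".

Constraints 2, 3, 6, 7 do not hold.

(1) e * d = 9 * 14 = 126  holds
(2) f + e = 13 + 9 = 22; 22 ≤ 24, bound 24 not met  fails
(3) gcd(13, 9) = 1, not 9  fails
(4) d = 14 is in {11, 16, 14, 15}  holds
(5) f + b = 22; 22 mod 7 = 1  holds
(6) min(13, 9, 9) = 9, not 6  fails
(7) 4d - 5b = 4(14) - 5(9) = 11, not 9  fails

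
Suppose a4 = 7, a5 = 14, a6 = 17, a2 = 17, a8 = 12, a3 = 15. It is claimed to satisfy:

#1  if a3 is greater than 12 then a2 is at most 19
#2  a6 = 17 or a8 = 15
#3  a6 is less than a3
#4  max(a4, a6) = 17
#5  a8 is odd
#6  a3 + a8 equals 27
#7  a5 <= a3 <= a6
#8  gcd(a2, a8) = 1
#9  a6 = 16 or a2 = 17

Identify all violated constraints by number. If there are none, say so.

Violated: 3 and 5.

#1 a3 = 15 > 12, so we need a2 ≤ 19; a2 = 17 ≤ 19  OK
#2 a6 = 17 = 17 (first disjunct)  OK
#3 a6 = 17, a3 = 15; 17 ≥ 15 (want <)  FAIL
#4 max(7, 17) = 17  OK
#5 a8 = 12 is even  FAIL
#6 a3 + a8 = 15 + 12 = 27  OK
#7 values 14 <= 15 <= 17  OK
#8 gcd(17, 12) = 1  OK
#9 a6 = 17 ≠ 16, but a2 = 17 = 17 (second disjunct)  OK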